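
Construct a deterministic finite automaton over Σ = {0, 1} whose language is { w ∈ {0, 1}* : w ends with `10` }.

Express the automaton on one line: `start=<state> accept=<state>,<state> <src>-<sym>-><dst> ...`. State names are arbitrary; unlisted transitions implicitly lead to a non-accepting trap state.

start=S0 accept=S2 S0-0->S0 S0-1->S1 S1-0->S2 S1-1->S1 S2-0->S0 S2-1->S1

Remember how much of `10` the current input suffix matches. State S0 means no match yet; S1 means the last symbol is `1`; S2 means the last 2 symbols are `10`. Only S2 accepts. On a mismatch, fall back to the longest proper suffix that is still a prefix of `10`.
With 3 states:
        0   1  
>  S0   S0  S1 
   S1   S2  S1 
 * S2   S0  S1 
(> = start, * = accepting)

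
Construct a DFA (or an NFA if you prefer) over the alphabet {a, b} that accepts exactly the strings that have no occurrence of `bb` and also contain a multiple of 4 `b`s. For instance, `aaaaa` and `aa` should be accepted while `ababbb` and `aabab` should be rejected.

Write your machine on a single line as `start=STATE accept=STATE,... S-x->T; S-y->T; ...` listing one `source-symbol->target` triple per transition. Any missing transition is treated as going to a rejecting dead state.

start=s0; accept=s0,s8; s0-a->s0; s0-b->s1; s1-a->s2; s1-b->s3; s2-a->s2; s2-b->s4; s3-a->s3; s3-b->s3; s4-a->s5; s4-b->s3; s5-a->s5; s5-b->s6; s6-a->s7; s6-b->s3; s7-a->s7; s7-b->s8; s8-a->s0; s8-b->s3

Build one automaton per condition and run them in lockstep. One (3 states) tracks partial matches of the forbidden pattern `bb`; the other (4 states) tracks the count of `b`s modulo 4. Each combined state is a pair, one component from each; accept when both components accept. Equivalent product states are then merged.
9 states suffice.
        a   b  
>* s0   s0  s1 
   s1   s2  s3 
   s2   s2  s4 
   s3   s3  s3 
   s4   s5  s3 
   s5   s5  s6 
   s6   s7  s3 
   s7   s7  s8 
 * s8   s0  s3 
(> = start, * = accepting)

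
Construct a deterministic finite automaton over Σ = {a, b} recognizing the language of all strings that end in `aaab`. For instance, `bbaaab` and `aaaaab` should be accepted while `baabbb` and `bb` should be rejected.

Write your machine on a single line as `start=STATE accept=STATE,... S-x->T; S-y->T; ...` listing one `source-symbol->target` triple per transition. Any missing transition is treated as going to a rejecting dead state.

start=q0; accept=q4; q0-a->q1; q0-b->q0; q1-a->q2; q1-b->q0; q2-a->q3; q2-b->q0; q3-a->q3; q3-b->q4; q4-a->q1; q4-b->q0

Remember how much of `aaab` the current input suffix matches. State q0 means no match yet; q1 means the last symbol is `a`; q2 means the last 2 symbols are `aa`; q3 means the last 3 symbols are `aaa`; q4 means the last 4 symbols are `aaab`. Only q4 accepts. On a mismatch, fall back to the longest proper suffix that is still a prefix of `aaab`.
A 5-state machine:
        a   b  
>  q0   q1  q0 
   q1   q2  q0 
   q2   q3  q0 
   q3   q3  q4 
 * q4   q1  q0 
(> = start, * = accepting)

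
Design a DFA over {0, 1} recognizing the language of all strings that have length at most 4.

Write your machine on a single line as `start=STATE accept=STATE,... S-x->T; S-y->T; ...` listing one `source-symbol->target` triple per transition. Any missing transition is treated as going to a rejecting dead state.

We only need to distinguish lengths 0, 1, …, 4, and '>4'. Chain q0 → q1 → q2 → q3 → q4 → q5 on every symbol, with q5 looping. Accepting states: {q0, q1, q2, q3, q4}.
With 6 states:
        0   1  
>* q0   q1  q1 
 * q1   q2  q2 
 * q2   q3  q3 
 * q3   q4  q4 
 * q4   q5  q5 
   q5   q5  q5 
(> = start, * = accepting)

start=q0; accept=q0,q1,q2,q3,q4; q0-0->q1; q0-1->q1; q1-0->q2; q1-1->q2; q2-0->q3; q2-1->q3; q3-0->q4; q3-1->q4; q4-0->q5; q4-1->q5; q5-0->q5; q5-1->q5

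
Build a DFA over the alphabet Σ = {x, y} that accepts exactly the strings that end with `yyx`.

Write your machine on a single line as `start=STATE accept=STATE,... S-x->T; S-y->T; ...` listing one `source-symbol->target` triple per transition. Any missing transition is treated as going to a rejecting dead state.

start=s0; accept=s3; s0-x->s0; s0-y->s1; s1-x->s0; s1-y->s2; s2-x->s3; s2-y->s2; s3-x->s0; s3-y->s1

Let each state record the length of the longest suffix of the input read so far that is also a prefix of `yyx`. s1 means the last symbol is `y`; s2 means the last 2 symbols are `yy`; s3 means the last 3 symbols are `yyx`. Accept only at s3, where the string currently ends in `yyx`.
A 4-state machine:
        x   y  
>  s0   s0  s1 
   s1   s0  s2 
   s2   s3  s2 
 * s3   s0  s1 
(> = start, * = accepting)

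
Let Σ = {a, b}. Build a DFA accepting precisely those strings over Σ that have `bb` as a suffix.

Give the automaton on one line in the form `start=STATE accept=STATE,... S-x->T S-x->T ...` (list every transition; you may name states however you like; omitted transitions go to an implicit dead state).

Let each state record the length of the longest suffix of the input read so far that is also a prefix of `bb`. S1 means the last symbol is `b`; S2 means the last 2 symbols are `bb`. Accept only at S2, where the string currently ends in `bb`.
A 3-state machine:
        a   b  
>  S0   S0  S1 
   S1   S0  S2 
 * S2   S0  S2 
(> = start, * = accepting)

start=S0 accept=S2 S0-a->S0 S0-b->S1 S1-a->S0 S1-b->S2 S2-a->S0 S2-b->S2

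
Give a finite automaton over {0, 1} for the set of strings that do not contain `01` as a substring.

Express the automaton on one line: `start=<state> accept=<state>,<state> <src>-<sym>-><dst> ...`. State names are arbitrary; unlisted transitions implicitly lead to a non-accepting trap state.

start=q0 accept=q0,q1 q0-0->q1 q0-1->q0 q1-0->q1 q1-1->q2 q2-0->q2 q2-1->q2

Track partial matches of the forbidden pattern `01`. State q2 is a dead state reached once `01` has occurred; every other state accepts. q0 means no part of `01` is currently matched.
3 states suffice.
        0   1  
>* q0   q1  q0 
 * q1   q1  q2 
   q2   q2  q2 
(> = start, * = accepting)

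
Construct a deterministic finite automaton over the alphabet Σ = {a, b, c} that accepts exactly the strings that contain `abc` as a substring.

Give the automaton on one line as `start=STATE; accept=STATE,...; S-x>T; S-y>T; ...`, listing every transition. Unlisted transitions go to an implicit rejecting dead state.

States S0..S2 record the length of the longest prefix of `abc` that matches the current input suffix. Reaching S3 means `abc` has been seen, and we stay there forever. Accept from S3.
A 4-state machine:
        a   b   c  
>  S0   S1  S0  S0 
   S1   S1  S2  S0 
   S2   S1  S0  S3 
 * S3   S3  S3  S3 
(> = start, * = accepting)

start=S0; accept=S3; S0-a>S1; S0-b>S0; S0-c>S0; S1-a>S1; S1-b>S2; S1-c>S0; S2-a>S1; S2-b>S0; S2-c>S3; S3-a>S3; S3-b>S3; S3-c>S3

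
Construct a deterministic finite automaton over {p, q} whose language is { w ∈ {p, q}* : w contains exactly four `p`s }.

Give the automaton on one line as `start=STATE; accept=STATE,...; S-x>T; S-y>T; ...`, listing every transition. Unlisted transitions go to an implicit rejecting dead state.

Only the number of `p`s matters, and only up to 5. Make a chain s0 → s1 → s2 → s3 → s4 → s5 advanced by each `p` (with s5 absorbing); every other symbol self-loops. The accepting set is {s4}.
A 6-state machine:
        p   q  
>  s0   s1  s0 
   s1   s2  s1 
   s2   s3  s2 
   s3   s4  s3 
 * s4   s5  s4 
   s5   s5  s5 
(> = start, * = accepting)

start=s0; accept=s4; s0-p>s1; s0-q>s0; s1-p>s2; s1-q>s1; s2-p>s3; s2-q>s2; s3-p>s4; s3-q>s3; s4-p>s5; s4-q>s4; s5-p>s5; s5-q>s5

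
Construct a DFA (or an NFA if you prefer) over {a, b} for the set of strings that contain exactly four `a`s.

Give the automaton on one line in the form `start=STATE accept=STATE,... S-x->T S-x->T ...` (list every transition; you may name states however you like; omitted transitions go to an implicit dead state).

start=q0 accept=q4 q0-a->q1 q0-b->q0 q1-a->q2 q1-b->q1 q2-a->q3 q2-b->q2 q3-a->q4 q3-b->q3 q4-a->q5 q4-b->q4 q5-a->q5 q5-b->q5

Only the number of `a`s matters, and only up to 5. Make a chain q0 → q1 → q2 → q3 → q4 → q5 advanced by each `a` (with q5 absorbing); every other symbol self-loops. The accepting set is {q4}.
        a   b  
>  q0   q1  q0 
   q1   q2  q1 
   q2   q3  q2 
   q3   q4  q3 
 * q4   q5  q4 
   q5   q5  q5 
(> = start, * = accepting)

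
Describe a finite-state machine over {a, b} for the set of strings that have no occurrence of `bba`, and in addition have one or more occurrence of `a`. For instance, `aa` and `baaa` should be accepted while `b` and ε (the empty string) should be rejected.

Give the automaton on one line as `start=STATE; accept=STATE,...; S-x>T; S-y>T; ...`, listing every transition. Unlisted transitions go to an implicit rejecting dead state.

Build one automaton per condition and run them in lockstep. The first has 4 states tracking partial matches of the forbidden pattern `bba`; the second has 3 states tracking the count of `a`s, saturating at 2. A product state is a pair (one from each), accepting exactly when both do.
An 11-state machine:
          a    b  
>  s0     s1   s2 
 * s1     s3   s4 
   s2     s1   s5 
 * s3     s3   s6 
 * s4     s3   s7 
   s5     s8   s5 
 * s6     s3   s9 
 * s7    s10   s7 
   s8    s10   s8 
 * s9    s10   s9 
   s10   s10  s10 
(> = start, * = accepting)

start=s0; accept=s1,s3,s4,s6,s7,s9; s0-a>s1; s0-b>s2; s1-a>s3; s1-b>s4; s2-a>s1; s2-b>s5; s3-a>s3; s3-b>s6; s4-a>s3; s4-b>s7; s5-a>s8; s5-b>s5; s6-a>s3; s6-b>s9; s7-a>s10; s7-b>s7; s8-a>s10; s8-b>s8; s9-a>s10; s9-b>s9; s10-a>s10; s10-b>s10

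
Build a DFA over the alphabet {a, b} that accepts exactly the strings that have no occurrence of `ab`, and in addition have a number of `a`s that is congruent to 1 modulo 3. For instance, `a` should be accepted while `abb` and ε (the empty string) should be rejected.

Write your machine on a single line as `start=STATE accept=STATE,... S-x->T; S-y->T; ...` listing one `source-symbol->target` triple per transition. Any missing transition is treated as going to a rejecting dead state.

Build one automaton per condition and run them in lockstep. The first has 3 states tracking partial matches of the forbidden pattern `ab`; the second has 3 states tracking the count of `a`s modulo 3. A product state is a pair (one from each), accepting exactly when both do. After merging equivalent states the machine shrinks.
5 states suffice.
        a   b  
>  s0   s1  s0 
 * s1   s2  s3 
   s2   s4  s3 
   s3   s3  s3 
   s4   s1  s3 
(> = start, * = accepting)

start=s0; accept=s1; s0-a->s1; s0-b->s0; s1-a->s2; s1-b->s3; s2-a->s4; s2-b->s3; s3-a->s3; s3-b->s3; s4-a->s1; s4-b->s3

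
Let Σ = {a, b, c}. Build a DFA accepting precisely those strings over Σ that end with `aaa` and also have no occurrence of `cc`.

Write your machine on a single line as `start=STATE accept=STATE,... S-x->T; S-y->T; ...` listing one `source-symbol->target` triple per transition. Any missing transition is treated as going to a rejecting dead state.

start=s0; accept=s5; s0-a->s1; s0-b->s0; s0-c->s2; s1-a->s3; s1-b->s0; s1-c->s2; s2-a->s1; s2-b->s0; s2-c->s4; s3-a->s5; s3-b->s0; s3-c->s2; s4-a->s4; s4-b->s4; s4-c->s4; s5-a->s5; s5-b->s0; s5-c->s2

Build one automaton per condition and run them in lockstep. One (4 states) tracks how much of the suffix `aaa` has currently been matched; the other (3 states) tracks partial matches of the forbidden pattern `cc`. Each combined state is a pair, one component from each; accept when both components accept. Minimizing collapses redundant product states.
        a   b   c  
>  s0   s1  s0  s2 
   s1   s3  s0  s2 
   s2   s1  s0  s4 
   s3   s5  s0  s2 
   s4   s4  s4  s4 
 * s5   s5  s0  s2 
(> = start, * = accepting)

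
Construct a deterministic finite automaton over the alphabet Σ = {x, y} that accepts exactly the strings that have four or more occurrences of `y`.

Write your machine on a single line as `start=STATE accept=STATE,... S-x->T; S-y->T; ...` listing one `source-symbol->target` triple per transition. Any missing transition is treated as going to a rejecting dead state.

start=s0; accept=s4,s5; s0-x->s0; s0-y->s1; s1-x->s1; s1-y->s2; s2-x->s2; s2-y->s3; s3-x->s3; s3-y->s4; s4-x->s4; s4-y->s5; s5-x->s5; s5-y->s5

Count `y`s, saturating at 5: states s0 through s4 mean 0 through 4 `y`s seen; s5 means more than 4. Each `y` increments (capped at s5); other symbols loop. Accept from {s4, s5}.
A 6-state machine:
        x   y  
>  s0   s0  s1 
   s1   s1  s2 
   s2   s2  s3 
   s3   s3  s4 
 * s4   s4  s5 
 * s5   s5  s5 
(> = start, * = accepting)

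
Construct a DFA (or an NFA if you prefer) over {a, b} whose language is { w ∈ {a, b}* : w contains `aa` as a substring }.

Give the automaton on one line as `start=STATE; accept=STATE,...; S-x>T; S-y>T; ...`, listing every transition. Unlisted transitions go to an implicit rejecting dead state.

Track how much of `aa` has been matched so far: state q0 is no progress, q2 is the absorbing accept state reached once `aa` has occurred. Intermediate states record partial matches; on a mismatch, fall back to the longest reusable overlap.
        a   b  
>  q0   q1  q0 
   q1   q2  q0 
 * q2   q2  q2 
(> = start, * = accepting)

start=q0; accept=q2; q0-a>q1; q0-b>q0; q1-a>q2; q1-b>q0; q2-a>q2; q2-b>q2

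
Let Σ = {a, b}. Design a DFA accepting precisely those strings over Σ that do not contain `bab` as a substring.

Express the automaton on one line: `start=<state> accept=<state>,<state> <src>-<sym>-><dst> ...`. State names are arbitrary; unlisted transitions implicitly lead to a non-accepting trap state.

Track partial matches of the forbidden pattern `bab`. State S3 is a dead state reached once `bab` has occurred; every other state accepts. S0 means no part of `bab` is currently matched.
A 4-state machine:
        a   b  
>* S0   S0  S1 
 * S1   S2  S1 
 * S2   S0  S3 
   S3   S3  S3 
(> = start, * = accepting)

start=S0 accept=S0,S1,S2 S0-a->S0 S0-b->S1 S1-a->S2 S1-b->S1 S2-a->S0 S2-b->S3 S3-a->S3 S3-b->S3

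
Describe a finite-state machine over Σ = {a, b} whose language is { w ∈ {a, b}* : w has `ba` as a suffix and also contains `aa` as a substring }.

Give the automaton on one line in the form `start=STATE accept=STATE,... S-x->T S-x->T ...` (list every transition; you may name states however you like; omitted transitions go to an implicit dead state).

start=q0 accept=q4 q0-a->q1 q0-b->q0 q1-a->q2 q1-b->q0 q2-a->q2 q2-b->q3 q3-a->q4 q3-b->q3 q4-a->q2 q4-b->q3

Build one automaton per condition and run them in lockstep. The first has 3 states tracking how much of the suffix `ba` has currently been matched; the second has 3 states tracking whether and how much of `aa` has been seen. A product state is a pair (one from each), accepting exactly when both do. After merging equivalent states the machine shrinks.
With 5 states:
        a   b  
>  q0   q1  q0 
   q1   q2  q0 
   q2   q2  q3 
   q3   q4  q3 
 * q4   q2  q3 
(> = start, * = accepting)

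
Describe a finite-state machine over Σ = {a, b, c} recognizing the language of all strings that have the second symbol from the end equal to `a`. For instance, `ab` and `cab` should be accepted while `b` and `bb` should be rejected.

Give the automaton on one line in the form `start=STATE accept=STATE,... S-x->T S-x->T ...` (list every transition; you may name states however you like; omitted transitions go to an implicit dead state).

start=q0 accept=q4,q5,q6 q0-a->q1 q0-b->q2 q0-c->q3 q1-a->q4 q1-b->q5 q1-c->q6 q2-a->q7 q2-b->q8 q2-c->q9 q3-a->q10 q3-b->q11 q3-c->q12 q4-a->q4 q4-b->q5 q4-c->q6 q5-a->q7 q5-b->q8 q5-c->q9 q6-a->q10 q6-b->q11 q6-c->q12 q7-a->q4 q7-b->q5 q7-c->q6 q8-a->q7 q8-b->q8 q8-c->q9 q9-a->q10 q9-b->q11 q9-c->q12 q10-a->q4 q10-b->q5 q10-c->q6 q11-a->q7 q11-b->q8 q11-c->q9 q12-a->q10 q12-b->q11 q12-c->q12

Because acceptance depends on a position counted from the end, the machine has to buffer the most recent 2 symbols. Make each state the string of the last up-to-2 symbols read; on input `x` shift the window left and append `x`. Accept when the buffered window has length 2 and begins with `a`.
A 13-state machine:
          a    b    c  
>  q0     q1   q2   q3 
   q1     q4   q5   q6 
   q2     q7   q8   q9 
   q3    q10  q11  q12 
 * q4     q4   q5   q6 
 * q5     q7   q8   q9 
 * q6    q10  q11  q12 
   q7     q4   q5   q6 
   q8     q7   q8   q9 
   q9    q10  q11  q12 
   q10    q4   q5   q6 
   q11    q7   q8   q9 
   q12   q10  q11  q12 
(> = start, * = accepting)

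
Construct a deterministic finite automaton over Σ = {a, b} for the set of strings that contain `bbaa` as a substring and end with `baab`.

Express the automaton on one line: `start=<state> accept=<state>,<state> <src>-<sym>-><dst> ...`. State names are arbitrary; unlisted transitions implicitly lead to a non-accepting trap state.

start=S0 accept=S6 S0-a->S0 S0-b->S1 S1-a->S0 S1-b->S2 S2-a->S3 S2-b->S2 S3-a->S4 S3-b->S1 S4-a->S5 S4-b->S6 S5-a->S5 S5-b->S7 S6-a->S8 S6-b->S7 S7-a->S8 S7-b->S7 S8-a->S4 S8-b->S7

Handle the two conditions separately and then intersect. One (5 states) tracks whether and how much of `bbaa` has been seen; the other (5 states) tracks how much of the suffix `baab` has currently been matched. Each combined state is a pair, one component from each; accept when both components accept. After merging equivalent states the machine shrinks.
9 states suffice.
        a   b  
>  S0   S0  S1 
   S1   S0  S2 
   S2   S3  S2 
   S3   S4  S1 
   S4   S5  S6 
   S5   S5  S7 
 * S6   S8  S7 
   S7   S8  S7 
   S8   S4  S7 
(> = start, * = accepting)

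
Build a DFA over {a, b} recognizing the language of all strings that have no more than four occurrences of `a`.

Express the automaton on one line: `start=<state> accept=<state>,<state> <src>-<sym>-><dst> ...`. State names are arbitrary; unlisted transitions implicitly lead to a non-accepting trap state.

Count `a`s, saturating at 5: states q0 through q4 mean 0 through 4 `a`s seen; q5 means more than 4. Each `a` increments (capped at q5); other symbols loop. Accept from {q0, q1, q2, q3, q4}.
6 states suffice.
        a   b  
>* q0   q1  q0 
 * q1   q2  q1 
 * q2   q3  q2 
 * q3   q4  q3 
 * q4   q5  q4 
   q5   q5  q5 
(> = start, * = accepting)

start=q0 accept=q0,q1,q2,q3,q4 q0-a->q1 q0-b->q0 q1-a->q2 q1-b->q1 q2-a->q3 q2-b->q2 q3-a->q4 q3-b->q3 q4-a->q5 q4-b->q4 q5-a->q5 q5-b->q5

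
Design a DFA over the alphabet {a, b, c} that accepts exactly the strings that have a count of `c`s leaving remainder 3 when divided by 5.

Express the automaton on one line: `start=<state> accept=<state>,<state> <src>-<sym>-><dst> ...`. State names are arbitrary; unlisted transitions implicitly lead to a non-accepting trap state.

The only thing that matters is how many `c`s have appeared, reduced mod 5. Use one state per residue: S0 for 0, …, S4 for 4. Reading `c` moves to the next residue; anything else stays put. S3 is accepting.
5 states suffice.
        a   b   c  
>  S0   S0  S0  S1 
   S1   S1  S1  S2 
   S2   S2  S2  S3 
 * S3   S3  S3  S4 
   S4   S4  S4  S0 
(> = start, * = accepting)

start=S0 accept=S3 S0-a->S0 S0-b->S0 S0-c->S1 S1-a->S1 S1-b->S1 S1-c->S2 S2-a->S2 S2-b->S2 S2-c->S3 S3-a->S3 S3-b->S3 S3-c->S4 S4-a->S4 S4-b->S4 S4-c->S0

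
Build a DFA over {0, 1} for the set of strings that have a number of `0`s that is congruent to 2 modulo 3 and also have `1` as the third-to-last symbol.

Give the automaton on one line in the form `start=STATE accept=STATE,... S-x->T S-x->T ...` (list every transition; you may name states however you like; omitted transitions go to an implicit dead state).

Build one automaton per condition and run them in lockstep. One (3 states) tracks the count of `0`s modulo 3; the other (15 states) tracks the last 3 symbols read. Each combined state is a pair, one component from each; accept when both components accept. After merging equivalent states the machine shrinks.
With 14 states:
          0    1  
>  S0     S1   S2 
   S1     S3   S4 
   S2     S5   S2 
   S3     S0   S6 
   S4     S7   S8 
   S5     S9   S4 
   S6     S0  S10 
   S7     S0  S11 
   S8    S12   S8 
 * S9     S0   S6 
   S10    S0  S13 
 * S11    S0  S10 
 * S12    S0  S11 
 * S13    S0  S13 
(> = start, * = accepting)

start=S0 accept=S9,S11,S12,S13 S0-0->S1 S0-1->S2 S1-0->S3 S1-1->S4 S2-0->S5 S2-1->S2 S3-0->S0 S3-1->S6 S4-0->S7 S4-1->S8 S5-0->S9 S5-1->S4 S6-0->S0 S6-1->S10 S7-0->S0 S7-1->S11 S8-0->S12 S8-1->S8 S9-0->S0 S9-1->S6 S10-0->S0 S10-1->S13 S11-0->S0 S11-1->S10 S12-0->S0 S12-1->S11 S13-0->S0 S13-1->S13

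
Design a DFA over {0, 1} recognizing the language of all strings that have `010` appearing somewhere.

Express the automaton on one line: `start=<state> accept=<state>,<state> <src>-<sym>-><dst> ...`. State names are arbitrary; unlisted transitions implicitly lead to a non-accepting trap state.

Track how much of `010` has been matched so far: state q0 is no progress, q3 is the absorbing accept state reached once `010` has occurred. Intermediate states record partial matches; on a mismatch, fall back to the longest reusable overlap.
A 4-state machine:
        0   1  
>  q0   q1  q0 
   q1   q1  q2 
   q2   q3  q0 
 * q3   q3  q3 
(> = start, * = accepting)

start=q0 accept=q3 q0-0->q1 q0-1->q0 q1-0->q1 q1-1->q2 q2-0->q3 q2-1->q0 q3-0->q3 q3-1->q3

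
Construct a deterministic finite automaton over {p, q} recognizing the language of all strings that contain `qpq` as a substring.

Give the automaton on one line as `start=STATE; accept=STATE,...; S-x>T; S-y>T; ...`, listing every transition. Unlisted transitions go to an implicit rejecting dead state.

start=S0; accept=S3; S0-p>S0; S0-q>S1; S1-p>S2; S1-q>S1; S2-p>S0; S2-q>S3; S3-p>S3; S3-q>S3

States S0..S2 record the length of the longest prefix of `qpq` that matches the current input suffix. Reaching S3 means `qpq` has been seen, and we stay there forever. Accept from S3.
With 4 states:
        p   q  
>  S0   S0  S1 
   S1   S2  S1 
   S2   S0  S3 
 * S3   S3  S3 
(> = start, * = accepting)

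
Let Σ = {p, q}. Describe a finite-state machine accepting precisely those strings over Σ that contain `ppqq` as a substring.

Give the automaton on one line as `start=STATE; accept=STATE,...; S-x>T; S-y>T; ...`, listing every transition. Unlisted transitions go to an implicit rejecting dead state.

Track how much of `ppqq` has been matched so far: state s0 is no progress, s4 is the absorbing accept state reached once `ppqq` has occurred. Intermediate states record partial matches; on a mismatch, fall back to the longest reusable overlap.
A 5-state machine:
        p   q  
>  s0   s1  s0 
   s1   s2  s0 
   s2   s2  s3 
   s3   s1  s4 
 * s4   s4  s4 
(> = start, * = accepting)

start=s0; accept=s4; s0-p>s1; s0-q>s0; s1-p>s2; s1-q>s0; s2-p>s2; s2-q>s3; s3-p>s1; s3-q>s4; s4-p>s4; s4-q>s4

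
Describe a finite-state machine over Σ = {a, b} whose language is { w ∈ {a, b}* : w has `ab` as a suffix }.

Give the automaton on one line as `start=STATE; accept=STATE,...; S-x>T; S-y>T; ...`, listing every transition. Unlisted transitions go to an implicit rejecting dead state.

Remember how much of `ab` the current input suffix matches. State s0 means no match yet; s1 means the last symbol is `a`; s2 means the last 2 symbols are `ab`. Only s2 accepts. On a mismatch, fall back to the longest proper suffix that is still a prefix of `ab`.
With 3 states:
        a   b  
>  s0   s1  s0 
   s1   s1  s2 
 * s2   s1  s0 
(> = start, * = accepting)

start=s0; accept=s2; s0-a>s1; s0-b>s0; s1-a>s1; s1-b>s2; s2-a>s1; s2-b>s0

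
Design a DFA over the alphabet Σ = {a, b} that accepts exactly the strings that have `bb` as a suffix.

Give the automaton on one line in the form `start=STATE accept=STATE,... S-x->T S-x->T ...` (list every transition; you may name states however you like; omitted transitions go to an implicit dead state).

start=s0 accept=s2 s0-a->s0 s0-b->s1 s1-a->s0 s1-b->s2 s2-a->s0 s2-b->s2

Remember how much of `bb` the current input suffix matches. State s0 means no match yet; s1 means the last symbol is `b`; s2 means the last 2 symbols are `bb`. Only s2 accepts. On a mismatch, fall back to the longest proper suffix that is still a prefix of `bb`.
3 states suffice.
        a   b  
>  s0   s0  s1 
   s1   s0  s2 
 * s2   s0  s2 
(> = start, * = accepting)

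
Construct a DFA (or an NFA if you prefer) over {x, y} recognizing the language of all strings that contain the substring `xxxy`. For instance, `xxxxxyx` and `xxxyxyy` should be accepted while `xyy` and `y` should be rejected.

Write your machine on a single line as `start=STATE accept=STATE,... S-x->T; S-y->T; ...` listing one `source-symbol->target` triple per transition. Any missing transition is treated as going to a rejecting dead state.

start=q0; accept=q4; q0-x->q1; q0-y->q0; q1-x->q2; q1-y->q0; q2-x->q3; q2-y->q0; q3-x->q3; q3-y->q4; q4-x->q4; q4-y->q4

States q0..q3 record the length of the longest prefix of `xxxy` that matches the current input suffix. Reaching q4 means `xxxy` has been seen, and we stay there forever. Accept from q4.
5 states suffice.
        x   y  
>  q0   q1  q0 
   q1   q2  q0 
   q2   q3  q0 
   q3   q3  q4 
 * q4   q4  q4 
(> = start, * = accepting)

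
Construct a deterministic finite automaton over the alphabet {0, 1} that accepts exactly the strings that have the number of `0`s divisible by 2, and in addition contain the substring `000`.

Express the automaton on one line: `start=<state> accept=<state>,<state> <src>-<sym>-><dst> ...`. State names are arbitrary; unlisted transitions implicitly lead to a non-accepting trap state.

Run two small machines in parallel and take their product. The first has 2 states tracking the count of `0`s modulo 2; the second has 4 states tracking whether and how much of `000` has been seen. A product state is a pair (one from each), accepting exactly when both do.
8 states suffice.
        0   1  
>  q0   q1  q0 
   q1   q2  q3 
   q2   q4  q0 
   q3   q5  q3 
   q4   q6  q4 
   q5   q7  q0 
 * q6   q4  q6 
   q7   q6  q3 
(> = start, * = accepting)

start=q0 accept=q6 q0-0->q1 q0-1->q0 q1-0->q2 q1-1->q3 q2-0->q4 q2-1->q0 q3-0->q5 q3-1->q3 q4-0->q6 q4-1->q4 q5-0->q7 q5-1->q0 q6-0->q4 q6-1->q6 q7-0->q6 q7-1->q3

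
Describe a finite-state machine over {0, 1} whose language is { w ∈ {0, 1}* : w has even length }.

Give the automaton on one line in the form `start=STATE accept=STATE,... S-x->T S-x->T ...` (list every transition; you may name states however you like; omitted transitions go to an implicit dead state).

Only the length mod 2 matters, so use a 2-cycle: from any state, every input symbol moves to the next state, wrapping q1 back to q0. Mark q0 accepting.
        0   1  
>* q0   q1  q1 
   q1   q0  q0 
(> = start, * = accepting)

start=q0 accept=q0 q0-0->q1 q0-1->q1 q1-0->q0 q1-1->q0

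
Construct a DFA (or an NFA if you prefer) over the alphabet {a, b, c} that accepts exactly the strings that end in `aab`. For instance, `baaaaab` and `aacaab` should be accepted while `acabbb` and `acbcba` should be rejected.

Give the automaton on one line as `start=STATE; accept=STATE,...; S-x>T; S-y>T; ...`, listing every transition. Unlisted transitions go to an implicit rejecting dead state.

start=q0; accept=q3; q0-a>q1; q0-b>q0; q0-c>q0; q1-a>q2; q1-b>q0; q1-c>q0; q2-a>q2; q2-b>q3; q2-c>q0; q3-a>q1; q3-b>q0; q3-c>q0

Remember how much of `aab` the current input suffix matches. State q0 means no match yet; q1 means the last symbol is `a`; q2 means the last 2 symbols are `aa`; q3 means the last 3 symbols are `aab`. Only q3 accepts. On a mismatch, fall back to the longest proper suffix that is still a prefix of `aab`.
With 4 states:
        a   b   c  
>  q0   q1  q0  q0 
   q1   q2  q0  q0 
   q2   q2  q3  q0 
 * q3   q1  q0  q0 
(> = start, * = accepting)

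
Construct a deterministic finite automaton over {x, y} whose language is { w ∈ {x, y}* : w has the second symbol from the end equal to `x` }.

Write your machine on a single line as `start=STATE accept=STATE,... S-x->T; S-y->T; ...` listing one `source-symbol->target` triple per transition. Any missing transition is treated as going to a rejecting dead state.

A DFA must remember the last 2 symbols (since which symbol is second-to-last isn't known until the input ends). Use one state per possible window of the last ≤2 symbols; accept from those whose window starts with `x`.
7 states suffice.
       x  y 
>  A   B  C 
   B   D  E 
   C   F  G 
 * D   D  E 
 * E   F  G 
   F   D  E 
   G   F  G 
(> = start, * = accepting)

start=A; accept=D,E; A-x->B; A-y->C; B-x->D; B-y->E; C-x->F; C-y->G; D-x->D; D-y->E; E-x->F; E-y->G; F-x->D; F-y->E; G-x->F; G-y->G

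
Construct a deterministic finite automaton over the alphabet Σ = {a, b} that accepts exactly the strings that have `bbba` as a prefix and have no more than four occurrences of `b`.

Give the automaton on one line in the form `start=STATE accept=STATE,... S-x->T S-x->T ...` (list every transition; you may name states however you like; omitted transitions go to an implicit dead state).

Run two small machines in parallel and take their product. The first has 6 states tracking whether the input so far still matches the prefix `bbba`; the second has 6 states tracking the count of `b`s, saturating at 5. A product state is a pair (one from each), accepting exactly when both do. Equivalent product states are then merged.
A 7-state machine:
        a   b  
>  S0   S1  S2 
   S1   S1  S1 
   S2   S1  S3 
   S3   S1  S4 
   S4   S5  S1 
 * S5   S5  S6 
 * S6   S6  S1 
(> = start, * = accepting)

start=S0 accept=S5,S6 S0-a->S1 S0-b->S2 S1-a->S1 S1-b->S1 S2-a->S1 S2-b->S3 S3-a->S1 S3-b->S4 S4-a->S5 S4-b->S1 S5-a->S5 S5-b->S6 S6-a->S6 S6-b->S1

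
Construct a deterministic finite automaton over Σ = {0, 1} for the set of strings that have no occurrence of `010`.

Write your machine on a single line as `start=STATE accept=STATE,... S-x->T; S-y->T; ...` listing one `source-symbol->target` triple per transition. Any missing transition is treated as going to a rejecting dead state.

start=s0; accept=s0,s1,s2; s0-0->s1; s0-1->s0; s1-0->s1; s1-1->s2; s2-0->s3; s2-1->s0; s3-0->s3; s3-1->s3

This is the complement of 'contains `010`'. Use the same substring-matching states — s0 through s3 holding how much of `010` has just been matched — but flip the accepting set: everything except the trap s3 accepts.
A 4-state machine:
        0   1  
>* s0   s1  s0 
 * s1   s1  s2 
 * s2   s3  s0 
   s3   s3  s3 
(> = start, * = accepting)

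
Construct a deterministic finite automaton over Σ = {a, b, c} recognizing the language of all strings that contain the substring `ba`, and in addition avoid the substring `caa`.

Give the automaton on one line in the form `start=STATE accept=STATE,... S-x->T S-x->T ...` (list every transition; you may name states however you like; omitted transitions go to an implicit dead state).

start=q0 accept=q3,q5,q7 q0-a->q0 q0-b->q1 q0-c->q2 q1-a->q3 q1-b->q1 q1-c->q2 q2-a->q4 q2-b->q1 q2-c->q2 q3-a->q3 q3-b->q3 q3-c->q5 q4-a->q6 q4-b->q1 q4-c->q2 q5-a->q7 q5-b->q3 q5-c->q5 q6-a->q6 q6-b->q6 q6-c->q6 q7-a->q6 q7-b->q3 q7-c->q5

Handle the two conditions separately and then intersect. The first has 3 states tracking whether and how much of `ba` has been seen; the second has 4 states tracking partial matches of the forbidden pattern `caa`. A product state is a pair (one from each), accepting exactly when both do. Minimizing collapses redundant product states.
An 8-state machine:
        a   b   c  
>  q0   q0  q1  q2 
   q1   q3  q1  q2 
   q2   q4  q1  q2 
 * q3   q3  q3  q5 
   q4   q6  q1  q2 
 * q5   q7  q3  q5 
   q6   q6  q6  q6 
 * q7   q6  q3  q5 
(> = start, * = accepting)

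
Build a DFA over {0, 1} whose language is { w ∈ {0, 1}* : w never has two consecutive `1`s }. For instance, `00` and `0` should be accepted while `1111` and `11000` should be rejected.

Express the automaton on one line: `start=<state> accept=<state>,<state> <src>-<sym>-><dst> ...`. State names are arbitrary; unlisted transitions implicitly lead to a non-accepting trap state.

This is the complement of 'contains `11`'. Use the same substring-matching states — A through C holding how much of `11` has just been matched — but flip the accepting set: everything except the trap C accepts.
       0  1 
>* A   A  B 
 * B   A  C 
   C   C  C 
(> = start, * = accepting)

start=A accept=A,B A-0->A A-1->B B-0->A B-1->C C-0->C C-1->C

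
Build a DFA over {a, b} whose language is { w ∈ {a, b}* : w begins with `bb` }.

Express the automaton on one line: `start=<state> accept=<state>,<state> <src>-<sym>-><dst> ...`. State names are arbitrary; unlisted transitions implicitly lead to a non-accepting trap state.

start=q0 accept=q2 q0-a->q3 q0-b->q1 q1-a->q3 q1-b->q2 q2-a->q2 q2-b->q2 q3-a->q3 q3-b->q3

Check the first 2 symbols one by one: q0 through q1 record how many have matched `bb` so far; any wrong symbol goes to the dead state q3. After all 2 match we enter the accepting sink q2.
A 4-state machine:
        a   b  
>  q0   q3  q1 
   q1   q3  q2 
 * q2   q2  q2 
   q3   q3  q3 
(> = start, * = accepting)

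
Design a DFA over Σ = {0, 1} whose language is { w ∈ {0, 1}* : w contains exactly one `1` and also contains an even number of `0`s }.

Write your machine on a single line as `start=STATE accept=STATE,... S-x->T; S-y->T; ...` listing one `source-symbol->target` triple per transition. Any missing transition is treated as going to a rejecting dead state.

start=A; accept=C; A-0->B; A-1->C; B-0->A; B-1->D; C-0->D; C-1->E; D-0->C; D-1->F; E-0->F; E-1->E; F-0->E; F-1->F

Run two small machines in parallel and take their product. The first has 3 states tracking the count of `1`s, saturating at 2; the second has 2 states tracking the count of `0`s modulo 2. A product state is a pair (one from each), accepting exactly when both do.
6 states suffice.
       0  1 
>  A   B  C 
   B   A  D 
 * C   D  E 
   D   C  F 
   E   F  E 
   F   E  F 
(> = start, * = accepting)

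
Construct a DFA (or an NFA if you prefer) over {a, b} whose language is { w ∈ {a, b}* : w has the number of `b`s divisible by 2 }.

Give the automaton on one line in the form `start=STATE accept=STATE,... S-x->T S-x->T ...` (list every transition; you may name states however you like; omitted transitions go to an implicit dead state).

The only thing that matters is how many `b`s have appeared, reduced mod 2. Use one state per residue: q0 for 0, …, q1 for 1. Reading `b` moves to the next residue; anything else stays put. q0 is accepting.
2 states suffice.
        a   b  
>* q0   q0  q1 
   q1   q1  q0 
(> = start, * = accepting)

start=q0 accept=q0 q0-a->q0 q0-b->q1 q1-a->q1 q1-b->q0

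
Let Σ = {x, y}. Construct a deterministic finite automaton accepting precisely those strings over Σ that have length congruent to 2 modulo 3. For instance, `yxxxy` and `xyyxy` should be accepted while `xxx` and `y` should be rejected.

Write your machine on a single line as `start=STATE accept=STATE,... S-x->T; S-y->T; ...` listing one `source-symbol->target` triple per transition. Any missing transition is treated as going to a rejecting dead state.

start=S0; accept=S2; S0-x->S1; S0-y->S1; S1-x->S2; S1-y->S2; S2-x->S0; S2-y->S0

Only the length mod 3 matters, so use a 3-cycle: from any state, every input symbol moves to the next state, wrapping S2 back to S0. Mark S2 accepting.
A 3-state machine:
        x   y  
>  S0   S1  S1 
   S1   S2  S2 
 * S2   S0  S0 
(> = start, * = accepting)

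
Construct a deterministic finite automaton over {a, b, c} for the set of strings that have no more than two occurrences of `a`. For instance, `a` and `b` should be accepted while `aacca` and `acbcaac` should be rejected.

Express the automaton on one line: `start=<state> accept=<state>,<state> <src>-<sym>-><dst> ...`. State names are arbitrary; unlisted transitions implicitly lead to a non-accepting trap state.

start=q0 accept=q0,q1,q2 q0-a->q1 q0-b->q0 q0-c->q0 q1-a->q2 q1-b->q1 q1-c->q1 q2-a->q3 q2-b->q2 q2-c->q2 q3-a->q3 q3-b->q3 q3-c->q3

Only the number of `a`s matters, and only up to 3. Make a chain q0 → q1 → q2 → q3 advanced by each `a` (with q3 absorbing); every other symbol self-loops. The accepting set is {q0, q1, q2}.
With 4 states:
        a   b   c  
>* q0   q1  q0  q0 
 * q1   q2  q1  q1 
 * q2   q3  q2  q2 
   q3   q3  q3  q3 
(> = start, * = accepting)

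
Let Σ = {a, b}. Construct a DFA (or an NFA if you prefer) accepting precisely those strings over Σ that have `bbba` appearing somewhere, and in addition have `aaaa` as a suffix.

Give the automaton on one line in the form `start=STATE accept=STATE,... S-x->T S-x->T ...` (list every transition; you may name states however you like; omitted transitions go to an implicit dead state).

Handle the two conditions separately and then intersect. The first has 5 states tracking whether and how much of `bbba` has been seen; the second has 5 states tracking how much of the suffix `aaaa` has currently been matched. A product state is a pair (one from each), accepting exactly when both do.
13 states suffice.
          a    b  
>  q0     q1   q2 
   q1     q3   q2 
   q2     q1   q4 
   q3     q5   q2 
   q4     q1   q6 
   q5     q7   q2 
   q6     q8   q6 
   q7     q7   q2 
   q8     q9  q10 
   q9    q11  q10 
   q10    q8  q10 
   q11   q12  q10 
 * q12   q12  q10 
(> = start, * = accepting)

start=q0 accept=q12 q0-a->q1 q0-b->q2 q1-a->q3 q1-b->q2 q2-a->q1 q2-b->q4 q3-a->q5 q3-b->q2 q4-a->q1 q4-b->q6 q5-a->q7 q5-b->q2 q6-a->q8 q6-b->q6 q7-a->q7 q7-b->q2 q8-a->q9 q8-b->q10 q9-a->q11 q9-b->q10 q10-a->q8 q10-b->q10 q11-a->q12 q11-b->q10 q12-a->q12 q12-b->q10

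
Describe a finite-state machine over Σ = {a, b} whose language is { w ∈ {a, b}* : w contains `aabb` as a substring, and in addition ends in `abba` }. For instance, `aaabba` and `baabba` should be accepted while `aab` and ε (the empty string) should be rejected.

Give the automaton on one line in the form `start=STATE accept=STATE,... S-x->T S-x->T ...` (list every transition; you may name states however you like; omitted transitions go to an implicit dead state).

Handle the two conditions separately and then intersect. One (5 states) tracks whether and how much of `aabb` has been seen; the other (5 states) tracks how much of the suffix `abba` has currently been matched. Each combined state is a pair, one component from each; accept when both components accept.
A 12-state machine:
          a    b  
>  q0     q1   q0 
   q1     q2   q3 
   q2     q2   q4 
   q3     q1   q5 
   q4     q1   q6 
   q5     q7   q0 
   q6     q8   q9 
   q7     q2   q3 
 * q8    q10  q11 
   q9    q10   q9 
   q10   q10  q11 
   q11   q10   q6 
(> = start, * = accepting)

start=q0 accept=q8 q0-a->q1 q0-b->q0 q1-a->q2 q1-b->q3 q2-a->q2 q2-b->q4 q3-a->q1 q3-b->q5 q4-a->q1 q4-b->q6 q5-a->q7 q5-b->q0 q6-a->q8 q6-b->q9 q7-a->q2 q7-b->q3 q8-a->q10 q8-b->q11 q9-a->q10 q9-b->q9 q10-a->q10 q10-b->q11 q11-a->q10 q11-b->q6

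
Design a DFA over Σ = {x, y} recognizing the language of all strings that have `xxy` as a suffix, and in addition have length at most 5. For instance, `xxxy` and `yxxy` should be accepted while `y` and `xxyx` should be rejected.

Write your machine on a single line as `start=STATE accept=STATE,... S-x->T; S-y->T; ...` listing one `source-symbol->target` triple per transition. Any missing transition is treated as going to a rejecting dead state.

start=A; accept=H; A-x->B; A-y->C; B-x->D; B-y->E; C-x->F; C-y->E; D-x->G; D-y->H; E-x->I; E-y->J; F-x->G; F-y->J; G-x->K; G-y->H; H-x->J; H-y->J; I-x->K; I-y->J; J-x->J; J-y->J; K-x->J; K-y->H

Build one automaton per condition and run them in lockstep. One (4 states) tracks how much of the suffix `xxy` has currently been matched; the other (7 states) tracks the input length, saturating at 6. Each combined state is a pair, one component from each; accept when both components accept. After merging equivalent states the machine shrinks.
With 11 states:
       x  y 
>  A   B  C 
   B   D  E 
   C   F  E 
   D   G  H 
   E   I  J 
   F   G  J 
   G   K  H 
 * H   J  J 
   I   K  J 
   J   J  J 
   K   J  H 
(> = start, * = accepting)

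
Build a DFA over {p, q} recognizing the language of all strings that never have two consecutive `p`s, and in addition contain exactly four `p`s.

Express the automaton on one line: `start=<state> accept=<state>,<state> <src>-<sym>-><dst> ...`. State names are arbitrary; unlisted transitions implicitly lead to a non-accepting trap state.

start=S0 accept=S8 S0-p->S1 S0-q->S0 S1-p->S2 S1-q->S3 S2-p->S2 S2-q->S2 S3-p->S4 S3-q->S3 S4-p->S2 S4-q->S5 S5-p->S6 S5-q->S5 S6-p->S2 S6-q->S7 S7-p->S8 S7-q->S7 S8-p->S2 S8-q->S8

Build one automaton per condition and run them in lockstep. The first has 3 states tracking partial matches of the forbidden pattern `pp`; the second has 6 states tracking the count of `p`s, saturating at 5. A product state is a pair (one from each), accepting exactly when both do. After merging equivalent states the machine shrinks.
With 9 states:
        p   q  
>  S0   S1  S0 
   S1   S2  S3 
   S2   S2  S2 
   S3   S4  S3 
   S4   S2  S5 
   S5   S6  S5 
   S6   S2  S7 
   S7   S8  S7 
 * S8   S2  S8 
(> = start, * = accepting)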